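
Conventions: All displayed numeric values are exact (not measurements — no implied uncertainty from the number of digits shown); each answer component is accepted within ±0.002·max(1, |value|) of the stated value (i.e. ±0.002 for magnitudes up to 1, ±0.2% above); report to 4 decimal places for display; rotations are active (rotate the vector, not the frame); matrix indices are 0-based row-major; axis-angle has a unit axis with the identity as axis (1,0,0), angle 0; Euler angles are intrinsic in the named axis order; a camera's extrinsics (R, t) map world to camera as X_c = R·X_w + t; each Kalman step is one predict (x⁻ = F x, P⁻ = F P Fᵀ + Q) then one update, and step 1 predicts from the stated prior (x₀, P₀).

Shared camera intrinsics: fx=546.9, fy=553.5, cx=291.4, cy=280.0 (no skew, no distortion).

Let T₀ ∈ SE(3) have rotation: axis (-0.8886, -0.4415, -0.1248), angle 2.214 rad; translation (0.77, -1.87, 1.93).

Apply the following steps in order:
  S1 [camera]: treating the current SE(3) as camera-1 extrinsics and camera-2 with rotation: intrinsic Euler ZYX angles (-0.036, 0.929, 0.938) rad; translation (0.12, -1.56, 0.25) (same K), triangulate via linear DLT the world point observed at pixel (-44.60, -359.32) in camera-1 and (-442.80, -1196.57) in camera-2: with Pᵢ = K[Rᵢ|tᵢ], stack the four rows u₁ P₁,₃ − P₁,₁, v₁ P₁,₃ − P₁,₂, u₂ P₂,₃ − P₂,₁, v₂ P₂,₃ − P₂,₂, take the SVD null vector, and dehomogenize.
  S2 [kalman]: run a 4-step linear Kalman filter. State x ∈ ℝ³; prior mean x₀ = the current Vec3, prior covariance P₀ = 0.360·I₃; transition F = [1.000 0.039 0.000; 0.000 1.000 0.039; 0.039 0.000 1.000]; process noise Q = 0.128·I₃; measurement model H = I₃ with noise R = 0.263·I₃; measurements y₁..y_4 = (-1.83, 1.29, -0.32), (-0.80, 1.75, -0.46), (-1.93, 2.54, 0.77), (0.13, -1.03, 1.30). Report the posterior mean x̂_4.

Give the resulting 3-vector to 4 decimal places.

after S1 (triangulate): (-1.3619, -1.1300, 0.4136)
after S2 (kf_track): (-0.6767, 0.4348, 0.7219)

result = (-0.6767, 0.4348, 0.7219)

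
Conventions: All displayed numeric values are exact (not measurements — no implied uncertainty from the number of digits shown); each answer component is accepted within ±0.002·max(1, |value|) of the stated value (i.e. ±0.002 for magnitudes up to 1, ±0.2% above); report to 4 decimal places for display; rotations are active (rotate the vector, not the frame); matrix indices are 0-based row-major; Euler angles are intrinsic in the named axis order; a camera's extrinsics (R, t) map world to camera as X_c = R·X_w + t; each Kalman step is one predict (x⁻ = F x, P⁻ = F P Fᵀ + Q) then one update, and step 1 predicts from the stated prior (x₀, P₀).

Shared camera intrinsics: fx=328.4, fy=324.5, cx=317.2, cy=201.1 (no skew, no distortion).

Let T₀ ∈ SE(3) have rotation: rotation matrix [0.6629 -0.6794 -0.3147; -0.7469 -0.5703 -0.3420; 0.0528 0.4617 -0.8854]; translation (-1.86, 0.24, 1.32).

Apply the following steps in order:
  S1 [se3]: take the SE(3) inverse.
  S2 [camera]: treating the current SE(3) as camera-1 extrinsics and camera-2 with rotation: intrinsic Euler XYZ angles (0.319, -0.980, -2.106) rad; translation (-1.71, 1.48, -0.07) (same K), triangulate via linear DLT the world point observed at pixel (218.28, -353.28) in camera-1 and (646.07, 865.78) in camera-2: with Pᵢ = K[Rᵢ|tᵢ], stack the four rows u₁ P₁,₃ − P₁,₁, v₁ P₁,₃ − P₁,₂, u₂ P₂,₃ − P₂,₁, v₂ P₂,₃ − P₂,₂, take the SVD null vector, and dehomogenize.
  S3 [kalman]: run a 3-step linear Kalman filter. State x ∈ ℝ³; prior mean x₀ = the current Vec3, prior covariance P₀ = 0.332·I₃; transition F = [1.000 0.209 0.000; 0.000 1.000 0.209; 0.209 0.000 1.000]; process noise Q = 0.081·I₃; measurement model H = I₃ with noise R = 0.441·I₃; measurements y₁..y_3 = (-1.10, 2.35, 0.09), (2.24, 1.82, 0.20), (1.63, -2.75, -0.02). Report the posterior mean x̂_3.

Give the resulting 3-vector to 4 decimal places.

result = (1.1435, 0.1526, -0.3301)

after S1 (invert_se3): R=[0.6629 -0.7469 0.0528; -0.6794 -0.5703 0.4617; -0.3147 -0.3420 -0.8854], t=(1.3424, -1.7363, 0.6655)
after S2 (triangulate): (-0.7893, 1.6603, -1.4801)
after S3 (kf_track): (1.1435, 0.1526, -0.3301)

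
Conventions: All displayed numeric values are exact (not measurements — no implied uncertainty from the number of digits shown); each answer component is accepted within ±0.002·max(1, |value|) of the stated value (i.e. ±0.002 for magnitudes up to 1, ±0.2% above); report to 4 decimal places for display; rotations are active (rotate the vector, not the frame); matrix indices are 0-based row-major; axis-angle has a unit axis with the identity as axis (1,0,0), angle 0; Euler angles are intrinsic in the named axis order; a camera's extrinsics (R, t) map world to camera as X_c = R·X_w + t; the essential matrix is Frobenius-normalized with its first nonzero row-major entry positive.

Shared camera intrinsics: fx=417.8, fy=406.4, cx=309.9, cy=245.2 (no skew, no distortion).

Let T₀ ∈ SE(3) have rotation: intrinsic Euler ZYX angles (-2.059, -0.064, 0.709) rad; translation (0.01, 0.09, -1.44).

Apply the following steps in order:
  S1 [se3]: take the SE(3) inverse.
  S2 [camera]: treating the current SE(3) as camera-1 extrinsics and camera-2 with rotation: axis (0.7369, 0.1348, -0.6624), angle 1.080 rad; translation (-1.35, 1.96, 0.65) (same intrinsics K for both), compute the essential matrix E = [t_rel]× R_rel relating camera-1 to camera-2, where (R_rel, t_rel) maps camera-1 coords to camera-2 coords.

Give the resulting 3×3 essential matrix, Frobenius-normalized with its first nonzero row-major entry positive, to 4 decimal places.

after S1 (invert_se3): R=[-0.4681 -0.8814 0.0640; 0.6899 -0.3192 0.6497; -0.5522 0.3483 0.7575], t=(0.1761, 0.9575, 1.0649)
after S2 (essential): [0.2202 0.0640 -0.6247; 0.0104 0.0147 -0.2482; -0.6648 -0.0809 -0.2162]

matrix = [0.2202 0.0640 -0.6247; 0.0104 0.0147 -0.2482; -0.6648 -0.0809 -0.2162]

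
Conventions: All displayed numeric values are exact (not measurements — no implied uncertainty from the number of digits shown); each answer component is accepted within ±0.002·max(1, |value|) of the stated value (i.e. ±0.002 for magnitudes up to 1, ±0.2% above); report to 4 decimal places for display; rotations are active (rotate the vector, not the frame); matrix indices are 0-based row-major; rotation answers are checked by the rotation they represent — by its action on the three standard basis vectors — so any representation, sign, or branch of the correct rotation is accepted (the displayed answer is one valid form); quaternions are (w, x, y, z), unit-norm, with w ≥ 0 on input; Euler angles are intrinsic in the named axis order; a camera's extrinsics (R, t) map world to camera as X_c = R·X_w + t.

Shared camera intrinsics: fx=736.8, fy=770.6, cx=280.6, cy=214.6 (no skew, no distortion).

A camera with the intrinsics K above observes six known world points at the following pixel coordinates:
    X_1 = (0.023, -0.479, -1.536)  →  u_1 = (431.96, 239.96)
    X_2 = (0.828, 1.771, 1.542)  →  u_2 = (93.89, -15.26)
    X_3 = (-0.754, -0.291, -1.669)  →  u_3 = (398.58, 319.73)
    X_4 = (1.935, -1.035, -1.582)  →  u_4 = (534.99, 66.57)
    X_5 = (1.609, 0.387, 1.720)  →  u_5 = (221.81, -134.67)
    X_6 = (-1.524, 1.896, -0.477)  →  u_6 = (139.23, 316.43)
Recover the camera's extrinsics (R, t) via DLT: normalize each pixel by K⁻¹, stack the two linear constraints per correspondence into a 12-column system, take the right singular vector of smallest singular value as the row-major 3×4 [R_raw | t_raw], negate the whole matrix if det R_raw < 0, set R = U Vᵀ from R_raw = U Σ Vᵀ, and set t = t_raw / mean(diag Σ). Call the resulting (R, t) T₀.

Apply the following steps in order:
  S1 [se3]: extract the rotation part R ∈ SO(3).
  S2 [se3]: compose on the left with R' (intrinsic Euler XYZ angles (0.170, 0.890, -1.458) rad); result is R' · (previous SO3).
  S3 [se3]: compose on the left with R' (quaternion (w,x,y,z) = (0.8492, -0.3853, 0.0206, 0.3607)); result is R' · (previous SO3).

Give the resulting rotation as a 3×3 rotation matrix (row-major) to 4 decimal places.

source (pnp_recover): camera pose = R=[0.3296 -0.7648 -0.5535; -0.8997 -0.0767 -0.4298; 0.2862 0.6396 -0.7134], t=(0.2500, -0.4400, 6.3797)
after S1 (rot_of_se3): [0.3296 -0.7648 -0.5535; -0.8997 -0.0767 -0.4298; 0.2862 0.6396 -0.7134]
after S2 (compose_so3): [-0.3169 0.3949 -0.8623; -0.5657 0.6511 0.5060; 0.7613 0.6482 0.0171]
after S3 (compose_so3): [-0.0636 -0.2748 -0.9594; 0.0697 0.9578 -0.2790; 0.9955 -0.0846 -0.0417]

rotation (matrix) = ((-0.0636, -0.2748, -0.9594), (0.0697, 0.9578, -0.2790), (0.9955, -0.0846, -0.0417))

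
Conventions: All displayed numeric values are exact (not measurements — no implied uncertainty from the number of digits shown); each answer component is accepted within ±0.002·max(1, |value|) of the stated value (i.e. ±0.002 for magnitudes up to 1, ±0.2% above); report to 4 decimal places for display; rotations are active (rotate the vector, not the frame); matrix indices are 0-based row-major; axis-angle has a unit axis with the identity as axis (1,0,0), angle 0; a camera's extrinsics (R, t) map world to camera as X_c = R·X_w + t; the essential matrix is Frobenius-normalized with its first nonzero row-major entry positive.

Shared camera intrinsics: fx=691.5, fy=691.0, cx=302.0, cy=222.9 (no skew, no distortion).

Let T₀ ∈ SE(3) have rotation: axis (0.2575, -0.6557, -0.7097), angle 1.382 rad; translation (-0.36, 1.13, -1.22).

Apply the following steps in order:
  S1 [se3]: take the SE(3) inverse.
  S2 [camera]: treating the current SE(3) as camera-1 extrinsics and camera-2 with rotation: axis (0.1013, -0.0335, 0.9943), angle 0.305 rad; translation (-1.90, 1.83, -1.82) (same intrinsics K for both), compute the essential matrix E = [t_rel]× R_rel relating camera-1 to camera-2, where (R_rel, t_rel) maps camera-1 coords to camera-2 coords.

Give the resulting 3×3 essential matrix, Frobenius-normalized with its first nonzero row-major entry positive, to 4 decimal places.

matrix = [0.1275 -0.5575 -0.1829; 0.0311 -0.0825 -0.5680; -0.0797 0.3988 -0.3791]

after S1 (invert_se3): R=[0.2416 -0.8343 0.4956; 0.5600 0.5370 0.6310; -0.7925 0.1251 0.5969], t=(1.6343, 0.3645, 0.3015)
after S2 (essential): [0.1275 -0.5575 -0.1829; 0.0311 -0.0825 -0.5680; -0.0797 0.3988 -0.3791]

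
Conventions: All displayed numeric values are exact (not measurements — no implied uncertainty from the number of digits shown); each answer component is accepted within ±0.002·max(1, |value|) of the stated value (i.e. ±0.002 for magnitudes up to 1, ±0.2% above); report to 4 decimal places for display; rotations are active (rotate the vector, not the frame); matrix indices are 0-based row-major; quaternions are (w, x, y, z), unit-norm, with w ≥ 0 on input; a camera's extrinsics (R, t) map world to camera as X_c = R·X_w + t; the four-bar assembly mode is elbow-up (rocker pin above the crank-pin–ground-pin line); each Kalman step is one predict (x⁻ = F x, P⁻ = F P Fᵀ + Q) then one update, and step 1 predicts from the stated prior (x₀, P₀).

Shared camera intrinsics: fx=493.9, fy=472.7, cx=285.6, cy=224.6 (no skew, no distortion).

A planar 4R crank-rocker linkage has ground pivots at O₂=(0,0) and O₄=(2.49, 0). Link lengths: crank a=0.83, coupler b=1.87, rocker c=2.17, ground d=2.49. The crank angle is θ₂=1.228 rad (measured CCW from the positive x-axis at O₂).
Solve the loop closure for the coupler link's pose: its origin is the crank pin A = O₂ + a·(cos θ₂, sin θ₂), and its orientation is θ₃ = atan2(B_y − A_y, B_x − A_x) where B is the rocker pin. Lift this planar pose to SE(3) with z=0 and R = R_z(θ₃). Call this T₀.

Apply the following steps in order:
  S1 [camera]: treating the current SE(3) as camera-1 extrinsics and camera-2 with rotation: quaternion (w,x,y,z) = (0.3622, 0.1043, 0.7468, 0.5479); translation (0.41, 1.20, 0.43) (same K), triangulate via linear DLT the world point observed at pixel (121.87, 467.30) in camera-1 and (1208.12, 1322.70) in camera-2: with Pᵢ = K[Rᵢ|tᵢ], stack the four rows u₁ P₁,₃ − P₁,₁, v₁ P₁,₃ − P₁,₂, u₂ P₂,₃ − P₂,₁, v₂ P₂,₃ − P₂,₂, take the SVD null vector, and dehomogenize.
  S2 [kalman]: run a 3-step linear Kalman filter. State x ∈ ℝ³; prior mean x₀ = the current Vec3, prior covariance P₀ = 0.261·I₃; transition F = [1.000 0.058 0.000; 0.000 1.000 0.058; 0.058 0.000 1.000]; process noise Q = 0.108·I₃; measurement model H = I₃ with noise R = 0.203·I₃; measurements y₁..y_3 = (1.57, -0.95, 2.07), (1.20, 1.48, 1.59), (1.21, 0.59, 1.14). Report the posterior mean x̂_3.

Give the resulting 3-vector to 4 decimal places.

result = (1.1293, 0.6680, 1.4543)

source (fourbar_fk): coupler pose = R=[0.7517 -0.6595 0.0000; 0.6595 0.7517 0.0000; 0.0000 0.0000 1.0000], t=(0.2790, 0.7817, 0.0000)
after S1 (triangulate): (-0.6045, 0.4127, 1.3502)
after S2 (kf_track): (1.1293, 0.6680, 1.4543)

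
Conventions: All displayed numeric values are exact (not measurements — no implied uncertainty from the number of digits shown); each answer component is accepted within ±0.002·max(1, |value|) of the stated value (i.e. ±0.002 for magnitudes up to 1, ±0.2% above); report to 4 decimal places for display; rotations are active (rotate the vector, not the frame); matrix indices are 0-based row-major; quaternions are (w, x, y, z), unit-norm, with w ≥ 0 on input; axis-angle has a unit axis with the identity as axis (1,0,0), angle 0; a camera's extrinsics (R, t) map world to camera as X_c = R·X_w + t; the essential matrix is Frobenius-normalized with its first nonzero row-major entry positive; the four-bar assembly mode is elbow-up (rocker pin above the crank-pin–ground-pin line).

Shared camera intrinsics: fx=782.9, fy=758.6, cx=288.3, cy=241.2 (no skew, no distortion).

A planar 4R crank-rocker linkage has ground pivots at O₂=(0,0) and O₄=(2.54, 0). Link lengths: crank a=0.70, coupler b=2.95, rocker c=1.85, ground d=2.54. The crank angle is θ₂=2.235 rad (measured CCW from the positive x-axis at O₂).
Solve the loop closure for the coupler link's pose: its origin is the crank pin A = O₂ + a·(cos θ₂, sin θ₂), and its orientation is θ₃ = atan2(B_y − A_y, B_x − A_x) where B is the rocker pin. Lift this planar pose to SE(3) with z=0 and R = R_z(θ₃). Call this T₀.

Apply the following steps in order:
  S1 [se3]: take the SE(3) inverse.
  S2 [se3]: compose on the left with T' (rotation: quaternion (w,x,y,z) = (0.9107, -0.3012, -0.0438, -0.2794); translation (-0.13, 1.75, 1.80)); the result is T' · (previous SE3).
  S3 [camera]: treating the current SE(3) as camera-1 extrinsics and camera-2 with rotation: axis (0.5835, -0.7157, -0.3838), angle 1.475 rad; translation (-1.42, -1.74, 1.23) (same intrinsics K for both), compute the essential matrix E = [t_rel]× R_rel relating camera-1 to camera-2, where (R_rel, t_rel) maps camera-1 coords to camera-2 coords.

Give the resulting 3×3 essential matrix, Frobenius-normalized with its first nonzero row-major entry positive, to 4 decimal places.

matrix = [0.2931 0.3311 -0.4062; 0.2974 0.4673 0.3444; -0.0529 0.0074 0.4596]

source (fourbar_fk): coupler pose = R=[0.9022 -0.4314 0.0000; 0.4314 0.9022 0.0000; 0.0000 0.0000 1.0000], t=(-0.4315, 0.5512, 0.0000)
after S1 (invert_se3): R=[0.9022 0.4314 0.0000; -0.4314 0.9022 0.0000; 0.0000 0.0000 1.0000], t=(0.1515, -0.6834, 0.0000)
after S2 (compose_se3): R=[0.5270 0.8453 0.0885; -0.7211 0.3895 0.5730; 0.4499 -0.3658 0.8147], t=(-0.3685, 1.2242, 2.1957)
after S3 (essential): [0.2931 0.3311 -0.4062; 0.2974 0.4673 0.3444; -0.0529 0.0074 0.4596]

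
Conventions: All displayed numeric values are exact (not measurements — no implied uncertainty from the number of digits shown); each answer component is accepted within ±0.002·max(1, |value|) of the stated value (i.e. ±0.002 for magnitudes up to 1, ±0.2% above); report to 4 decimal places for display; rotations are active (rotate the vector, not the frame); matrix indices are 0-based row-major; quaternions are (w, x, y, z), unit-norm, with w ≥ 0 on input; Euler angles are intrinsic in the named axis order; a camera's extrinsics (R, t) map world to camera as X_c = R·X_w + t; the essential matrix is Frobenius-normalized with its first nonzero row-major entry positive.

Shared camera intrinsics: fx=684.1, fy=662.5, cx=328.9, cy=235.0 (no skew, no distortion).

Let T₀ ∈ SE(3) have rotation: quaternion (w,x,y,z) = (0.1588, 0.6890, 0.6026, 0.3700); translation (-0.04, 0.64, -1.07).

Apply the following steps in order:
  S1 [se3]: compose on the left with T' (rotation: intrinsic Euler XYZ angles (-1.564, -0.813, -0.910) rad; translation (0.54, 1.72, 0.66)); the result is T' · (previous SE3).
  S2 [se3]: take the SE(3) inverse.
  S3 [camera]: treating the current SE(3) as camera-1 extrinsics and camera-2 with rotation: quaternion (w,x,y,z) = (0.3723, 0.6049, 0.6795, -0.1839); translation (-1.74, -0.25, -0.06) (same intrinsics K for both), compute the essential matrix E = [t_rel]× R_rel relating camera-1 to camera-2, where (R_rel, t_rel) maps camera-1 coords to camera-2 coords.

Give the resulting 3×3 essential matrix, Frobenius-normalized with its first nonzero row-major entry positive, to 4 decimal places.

after S1 (compose_se3): R=[0.2830 -0.3033 0.9099; 0.7664 0.6419 -0.0244; -0.5767 0.7043 0.4141], t=(1.6476, 1.3366, 0.2330)
after S2 (invert_se3): R=[0.2830 0.7664 -0.5767; -0.3033 0.6419 0.7043; 0.9099 -0.0244 0.4141], t=(-1.3563, -0.5224, -1.5630)
after S3 (essential): [0.5364 -0.3477 -0.2489; -0.2429 -0.4419 -0.2142; -0.3855 -0.2651 -0.1020]

matrix = [0.5364 -0.3477 -0.2489; -0.2429 -0.4419 -0.2142; -0.3855 -0.2651 -0.1020]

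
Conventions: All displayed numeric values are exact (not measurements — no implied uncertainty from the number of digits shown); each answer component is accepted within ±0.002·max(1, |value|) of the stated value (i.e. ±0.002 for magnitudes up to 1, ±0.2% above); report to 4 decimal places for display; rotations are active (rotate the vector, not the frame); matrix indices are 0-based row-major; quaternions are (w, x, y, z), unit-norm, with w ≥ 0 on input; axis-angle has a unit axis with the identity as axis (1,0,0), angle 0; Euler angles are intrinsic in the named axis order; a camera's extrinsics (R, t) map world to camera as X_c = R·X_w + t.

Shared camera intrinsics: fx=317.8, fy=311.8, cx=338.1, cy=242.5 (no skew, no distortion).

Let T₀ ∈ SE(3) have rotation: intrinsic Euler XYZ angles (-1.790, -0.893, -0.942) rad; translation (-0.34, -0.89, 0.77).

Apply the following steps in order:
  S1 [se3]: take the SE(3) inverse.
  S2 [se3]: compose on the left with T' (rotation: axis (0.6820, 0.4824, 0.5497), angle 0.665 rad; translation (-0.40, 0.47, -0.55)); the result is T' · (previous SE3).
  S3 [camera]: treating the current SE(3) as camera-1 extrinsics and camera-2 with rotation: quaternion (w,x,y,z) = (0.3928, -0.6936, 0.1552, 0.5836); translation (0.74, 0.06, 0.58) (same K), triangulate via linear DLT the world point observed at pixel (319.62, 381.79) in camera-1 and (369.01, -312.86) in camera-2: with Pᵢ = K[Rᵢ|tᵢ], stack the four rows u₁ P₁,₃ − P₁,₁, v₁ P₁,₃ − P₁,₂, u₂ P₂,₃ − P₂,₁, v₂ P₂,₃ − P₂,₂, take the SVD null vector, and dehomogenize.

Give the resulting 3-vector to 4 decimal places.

after S1 (invert_se3): R=[0.3688 0.6231 0.6898; 0.5071 0.4870 -0.7111; -0.7790 0.6121 -0.1364], t=(0.1488, 1.1534, 0.3849)
after S2 (compose_se3): R=[-0.1038 0.6521 0.7510; 0.8590 0.4394 -0.2628; -0.5014 0.6178 -0.6057], t=(-0.4332, 1.3555, 0.2958)
after S3 (triangulate): (-1.3704, 1.6560, -1.2651)

result = (-1.3704, 1.6560, -1.2651)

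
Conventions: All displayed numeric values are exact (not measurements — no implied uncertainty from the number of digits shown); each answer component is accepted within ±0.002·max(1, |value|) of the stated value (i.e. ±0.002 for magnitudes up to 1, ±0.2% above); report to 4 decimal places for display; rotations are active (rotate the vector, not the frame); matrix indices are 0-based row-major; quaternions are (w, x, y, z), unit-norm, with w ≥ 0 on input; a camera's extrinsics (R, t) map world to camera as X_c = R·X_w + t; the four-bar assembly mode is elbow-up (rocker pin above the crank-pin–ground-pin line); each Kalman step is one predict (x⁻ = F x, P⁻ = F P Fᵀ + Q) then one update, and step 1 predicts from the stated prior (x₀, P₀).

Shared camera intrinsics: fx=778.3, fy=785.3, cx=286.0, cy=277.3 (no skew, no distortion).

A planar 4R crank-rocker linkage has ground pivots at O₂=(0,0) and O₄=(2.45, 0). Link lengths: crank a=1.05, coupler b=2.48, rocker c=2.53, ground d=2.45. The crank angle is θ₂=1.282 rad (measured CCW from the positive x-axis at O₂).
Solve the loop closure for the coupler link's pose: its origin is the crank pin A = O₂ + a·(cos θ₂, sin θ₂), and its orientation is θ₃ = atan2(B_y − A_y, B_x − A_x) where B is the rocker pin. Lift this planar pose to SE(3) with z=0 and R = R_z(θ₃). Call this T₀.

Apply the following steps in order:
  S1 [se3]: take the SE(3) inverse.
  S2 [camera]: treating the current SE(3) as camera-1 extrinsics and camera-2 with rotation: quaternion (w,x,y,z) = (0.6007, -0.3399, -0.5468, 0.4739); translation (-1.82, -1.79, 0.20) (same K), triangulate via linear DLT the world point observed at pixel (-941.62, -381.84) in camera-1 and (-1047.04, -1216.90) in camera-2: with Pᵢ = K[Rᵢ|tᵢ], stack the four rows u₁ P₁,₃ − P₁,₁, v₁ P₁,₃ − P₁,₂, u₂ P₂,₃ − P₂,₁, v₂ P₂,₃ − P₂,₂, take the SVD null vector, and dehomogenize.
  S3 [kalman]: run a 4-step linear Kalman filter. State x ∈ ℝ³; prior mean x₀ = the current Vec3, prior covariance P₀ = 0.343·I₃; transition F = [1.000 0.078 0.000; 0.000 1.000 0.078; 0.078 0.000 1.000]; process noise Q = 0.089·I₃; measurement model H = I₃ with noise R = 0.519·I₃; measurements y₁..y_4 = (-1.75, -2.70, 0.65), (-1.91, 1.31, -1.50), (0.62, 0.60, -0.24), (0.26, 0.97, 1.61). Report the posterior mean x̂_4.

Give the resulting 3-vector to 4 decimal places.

source (fourbar_fk): coupler pose = R=[0.7913 -0.6115 0.0000; 0.6115 0.7913 0.0000; 0.0000 0.0000 1.0000], t=(0.2990, 1.0065, 0.0000)
after S1 (invert_se3): R=[0.7913 0.6115 0.0000; -0.6115 0.7913 0.0000; 0.0000 0.0000 1.0000], t=(-0.8521, -0.6136, 0.0000)
after S2 (triangulate): (-0.9499, -1.7615, 1.6996)
after S3 (kf_track): (-0.4383, 0.2291, 0.5518)

result = (-0.4383, 0.2291, 0.5518)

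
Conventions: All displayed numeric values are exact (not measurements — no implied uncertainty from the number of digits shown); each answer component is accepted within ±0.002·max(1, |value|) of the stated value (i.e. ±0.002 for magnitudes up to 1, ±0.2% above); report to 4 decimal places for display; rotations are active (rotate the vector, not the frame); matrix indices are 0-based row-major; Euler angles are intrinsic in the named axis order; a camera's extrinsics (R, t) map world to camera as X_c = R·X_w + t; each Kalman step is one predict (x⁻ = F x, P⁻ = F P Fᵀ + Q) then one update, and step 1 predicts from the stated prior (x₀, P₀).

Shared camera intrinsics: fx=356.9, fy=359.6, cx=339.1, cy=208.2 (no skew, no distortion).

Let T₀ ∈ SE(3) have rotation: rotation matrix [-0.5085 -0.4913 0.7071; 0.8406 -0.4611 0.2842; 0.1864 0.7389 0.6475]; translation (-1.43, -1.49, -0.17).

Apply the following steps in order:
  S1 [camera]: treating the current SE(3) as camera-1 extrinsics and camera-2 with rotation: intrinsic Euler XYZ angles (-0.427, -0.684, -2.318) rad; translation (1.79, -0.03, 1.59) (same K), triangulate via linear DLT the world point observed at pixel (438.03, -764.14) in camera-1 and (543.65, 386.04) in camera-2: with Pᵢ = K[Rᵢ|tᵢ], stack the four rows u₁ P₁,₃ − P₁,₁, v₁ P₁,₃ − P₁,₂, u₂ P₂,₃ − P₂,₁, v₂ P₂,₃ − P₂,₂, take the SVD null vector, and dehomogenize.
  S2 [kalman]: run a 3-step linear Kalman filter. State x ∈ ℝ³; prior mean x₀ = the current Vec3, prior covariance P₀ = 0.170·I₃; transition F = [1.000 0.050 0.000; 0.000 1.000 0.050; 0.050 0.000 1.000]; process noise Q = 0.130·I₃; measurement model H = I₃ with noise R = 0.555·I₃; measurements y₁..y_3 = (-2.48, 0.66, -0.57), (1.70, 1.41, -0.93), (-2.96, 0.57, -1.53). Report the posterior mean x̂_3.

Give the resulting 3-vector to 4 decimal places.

after S1 (triangulate): (-1.5087, 0.4512, 1.6143)
after S2 (kf_track): (-1.4369, 0.7447, -0.5369)

result = (-1.4369, 0.7447, -0.5369)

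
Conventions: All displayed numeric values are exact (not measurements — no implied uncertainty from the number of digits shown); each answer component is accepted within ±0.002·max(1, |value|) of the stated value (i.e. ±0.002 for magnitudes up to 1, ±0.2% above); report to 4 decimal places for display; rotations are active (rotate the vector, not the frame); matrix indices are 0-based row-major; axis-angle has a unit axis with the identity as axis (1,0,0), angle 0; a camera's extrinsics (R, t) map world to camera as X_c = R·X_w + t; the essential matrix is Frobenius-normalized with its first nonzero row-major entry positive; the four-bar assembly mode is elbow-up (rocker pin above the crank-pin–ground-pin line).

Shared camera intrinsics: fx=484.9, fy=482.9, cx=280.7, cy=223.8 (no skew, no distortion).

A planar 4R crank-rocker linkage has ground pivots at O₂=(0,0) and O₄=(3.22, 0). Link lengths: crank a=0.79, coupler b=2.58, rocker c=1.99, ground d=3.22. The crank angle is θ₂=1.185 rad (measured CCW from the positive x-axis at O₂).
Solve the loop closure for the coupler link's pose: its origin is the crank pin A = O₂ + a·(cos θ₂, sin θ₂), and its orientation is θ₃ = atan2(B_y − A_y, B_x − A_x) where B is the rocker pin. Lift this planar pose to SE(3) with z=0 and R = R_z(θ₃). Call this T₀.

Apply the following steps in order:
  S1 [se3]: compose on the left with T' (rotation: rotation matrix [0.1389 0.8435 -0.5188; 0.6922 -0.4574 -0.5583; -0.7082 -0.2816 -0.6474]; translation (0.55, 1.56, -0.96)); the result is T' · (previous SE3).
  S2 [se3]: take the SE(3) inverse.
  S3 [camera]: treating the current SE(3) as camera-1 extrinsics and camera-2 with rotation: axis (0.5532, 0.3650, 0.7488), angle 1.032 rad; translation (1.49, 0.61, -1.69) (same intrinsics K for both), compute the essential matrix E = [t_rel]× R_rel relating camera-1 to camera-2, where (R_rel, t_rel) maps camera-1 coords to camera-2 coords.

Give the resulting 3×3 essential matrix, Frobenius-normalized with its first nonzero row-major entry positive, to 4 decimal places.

matrix = [0.1286 -0.2278 -0.6373; 0.1785 -0.2842 0.2771; 0.2963 -0.4808 0.1304]

source (fourbar_fk): coupler pose = R=[0.8933 -0.4495 0.0000; 0.4495 0.8933 0.0000; 0.0000 0.0000 1.0000], t=(0.2973, 0.7319, 0.0000)
after S1 (compose_se3): R=[0.5032 0.6911 -0.5188; 0.4127 -0.7197 -0.5583; -0.7592 0.0668 -0.6474], t=(1.2087, 1.4310, -1.3766)
after S2 (invert_se3): R=[0.5032 0.4127 -0.7592; 0.6911 -0.7197 0.0668; -0.5188 -0.5583 -0.6474], t=(-2.2440, 0.2865, 0.5348)
after S3 (essential): [0.1286 -0.2278 -0.6373; 0.1785 -0.2842 0.2771; 0.2963 -0.4808 0.1304]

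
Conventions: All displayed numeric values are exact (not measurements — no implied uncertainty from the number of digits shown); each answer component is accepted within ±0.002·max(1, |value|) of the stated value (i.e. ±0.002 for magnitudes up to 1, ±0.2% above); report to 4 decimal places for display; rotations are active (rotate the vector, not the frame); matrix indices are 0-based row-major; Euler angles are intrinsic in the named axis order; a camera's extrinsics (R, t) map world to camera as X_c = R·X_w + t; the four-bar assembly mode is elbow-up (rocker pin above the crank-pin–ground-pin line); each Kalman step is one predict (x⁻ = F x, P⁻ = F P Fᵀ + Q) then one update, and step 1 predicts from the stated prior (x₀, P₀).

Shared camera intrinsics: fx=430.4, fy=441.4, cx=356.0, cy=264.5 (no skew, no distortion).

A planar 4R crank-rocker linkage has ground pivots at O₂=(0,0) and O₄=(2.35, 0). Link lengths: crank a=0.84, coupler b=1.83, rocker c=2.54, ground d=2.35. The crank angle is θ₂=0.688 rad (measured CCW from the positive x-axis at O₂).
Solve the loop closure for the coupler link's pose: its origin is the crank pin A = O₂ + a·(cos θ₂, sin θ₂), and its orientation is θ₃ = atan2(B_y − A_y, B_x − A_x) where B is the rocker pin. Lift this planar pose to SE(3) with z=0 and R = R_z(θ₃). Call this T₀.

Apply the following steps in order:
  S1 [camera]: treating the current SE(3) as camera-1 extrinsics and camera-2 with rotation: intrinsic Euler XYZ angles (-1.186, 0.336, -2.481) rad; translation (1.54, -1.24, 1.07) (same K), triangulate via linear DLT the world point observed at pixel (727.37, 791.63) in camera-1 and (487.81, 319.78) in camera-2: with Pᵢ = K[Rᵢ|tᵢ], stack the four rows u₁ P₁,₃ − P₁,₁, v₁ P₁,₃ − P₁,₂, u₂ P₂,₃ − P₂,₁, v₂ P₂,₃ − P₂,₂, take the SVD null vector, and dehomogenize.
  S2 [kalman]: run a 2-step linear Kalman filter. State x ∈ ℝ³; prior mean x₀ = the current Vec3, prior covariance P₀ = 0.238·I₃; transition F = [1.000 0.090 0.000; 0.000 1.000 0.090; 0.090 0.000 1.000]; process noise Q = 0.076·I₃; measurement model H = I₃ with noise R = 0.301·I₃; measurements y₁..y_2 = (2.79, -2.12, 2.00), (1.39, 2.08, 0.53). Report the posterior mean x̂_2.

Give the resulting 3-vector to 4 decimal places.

result = (1.7872, 0.3202, 1.4407)

source (fourbar_fk): coupler pose = R=[0.3102 -0.9507 0.0000; 0.9507 0.3102 0.0000; 0.0000 0.0000 1.0000], t=(0.6489, 0.5334, 0.0000)
after S1 (triangulate): (1.5427, -0.2703, 1.6045)
after S2 (kf_track): (1.7872, 0.3202, 1.4407)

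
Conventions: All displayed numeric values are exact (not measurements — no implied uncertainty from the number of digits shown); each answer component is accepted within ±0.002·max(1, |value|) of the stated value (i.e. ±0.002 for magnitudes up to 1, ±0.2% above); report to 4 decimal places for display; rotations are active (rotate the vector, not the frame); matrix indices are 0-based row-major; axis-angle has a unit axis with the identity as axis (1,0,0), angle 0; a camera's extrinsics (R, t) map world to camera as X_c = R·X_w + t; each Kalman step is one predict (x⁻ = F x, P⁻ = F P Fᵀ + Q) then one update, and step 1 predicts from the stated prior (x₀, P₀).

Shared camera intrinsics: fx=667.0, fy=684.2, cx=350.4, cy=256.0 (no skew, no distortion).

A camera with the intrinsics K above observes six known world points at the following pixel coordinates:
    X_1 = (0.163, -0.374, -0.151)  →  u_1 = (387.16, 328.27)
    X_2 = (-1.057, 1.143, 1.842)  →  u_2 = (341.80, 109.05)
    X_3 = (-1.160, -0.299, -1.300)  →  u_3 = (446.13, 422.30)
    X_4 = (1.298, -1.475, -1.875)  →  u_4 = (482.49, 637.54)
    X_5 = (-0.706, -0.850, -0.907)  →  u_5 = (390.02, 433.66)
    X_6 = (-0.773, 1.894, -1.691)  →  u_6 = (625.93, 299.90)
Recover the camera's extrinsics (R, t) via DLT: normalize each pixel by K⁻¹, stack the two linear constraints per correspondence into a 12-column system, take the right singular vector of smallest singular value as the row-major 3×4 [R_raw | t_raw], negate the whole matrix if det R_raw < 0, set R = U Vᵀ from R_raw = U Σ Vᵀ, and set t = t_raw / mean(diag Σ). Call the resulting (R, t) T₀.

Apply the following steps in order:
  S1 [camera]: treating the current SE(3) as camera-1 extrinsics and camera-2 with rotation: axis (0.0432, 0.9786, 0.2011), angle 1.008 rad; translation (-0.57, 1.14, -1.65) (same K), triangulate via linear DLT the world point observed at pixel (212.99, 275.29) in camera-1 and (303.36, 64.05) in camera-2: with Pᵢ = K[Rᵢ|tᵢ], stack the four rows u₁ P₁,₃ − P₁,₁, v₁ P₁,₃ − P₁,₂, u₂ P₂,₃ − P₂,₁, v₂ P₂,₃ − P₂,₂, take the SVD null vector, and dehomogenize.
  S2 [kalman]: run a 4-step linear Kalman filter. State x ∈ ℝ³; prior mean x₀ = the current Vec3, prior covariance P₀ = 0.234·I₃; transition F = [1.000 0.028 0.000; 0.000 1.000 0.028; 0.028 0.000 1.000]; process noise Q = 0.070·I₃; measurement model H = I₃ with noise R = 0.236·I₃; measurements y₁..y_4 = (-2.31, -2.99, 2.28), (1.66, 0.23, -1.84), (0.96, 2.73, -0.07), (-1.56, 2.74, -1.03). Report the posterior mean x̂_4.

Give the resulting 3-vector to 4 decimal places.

source (pnp_recover): camera pose = R=[0.1216 0.7230 -0.6801; -0.2144 -0.6498 -0.7292; -0.9691 0.2345 0.0760], t=(0.4599, 0.2799, 5.9185)
after S1 (triangulate): (-1.6218, -1.0437, 1.5062)
after S2 (kf_track): (-0.5182, 1.4954, -0.3718)

result = (-0.5182, 1.4954, -0.3718)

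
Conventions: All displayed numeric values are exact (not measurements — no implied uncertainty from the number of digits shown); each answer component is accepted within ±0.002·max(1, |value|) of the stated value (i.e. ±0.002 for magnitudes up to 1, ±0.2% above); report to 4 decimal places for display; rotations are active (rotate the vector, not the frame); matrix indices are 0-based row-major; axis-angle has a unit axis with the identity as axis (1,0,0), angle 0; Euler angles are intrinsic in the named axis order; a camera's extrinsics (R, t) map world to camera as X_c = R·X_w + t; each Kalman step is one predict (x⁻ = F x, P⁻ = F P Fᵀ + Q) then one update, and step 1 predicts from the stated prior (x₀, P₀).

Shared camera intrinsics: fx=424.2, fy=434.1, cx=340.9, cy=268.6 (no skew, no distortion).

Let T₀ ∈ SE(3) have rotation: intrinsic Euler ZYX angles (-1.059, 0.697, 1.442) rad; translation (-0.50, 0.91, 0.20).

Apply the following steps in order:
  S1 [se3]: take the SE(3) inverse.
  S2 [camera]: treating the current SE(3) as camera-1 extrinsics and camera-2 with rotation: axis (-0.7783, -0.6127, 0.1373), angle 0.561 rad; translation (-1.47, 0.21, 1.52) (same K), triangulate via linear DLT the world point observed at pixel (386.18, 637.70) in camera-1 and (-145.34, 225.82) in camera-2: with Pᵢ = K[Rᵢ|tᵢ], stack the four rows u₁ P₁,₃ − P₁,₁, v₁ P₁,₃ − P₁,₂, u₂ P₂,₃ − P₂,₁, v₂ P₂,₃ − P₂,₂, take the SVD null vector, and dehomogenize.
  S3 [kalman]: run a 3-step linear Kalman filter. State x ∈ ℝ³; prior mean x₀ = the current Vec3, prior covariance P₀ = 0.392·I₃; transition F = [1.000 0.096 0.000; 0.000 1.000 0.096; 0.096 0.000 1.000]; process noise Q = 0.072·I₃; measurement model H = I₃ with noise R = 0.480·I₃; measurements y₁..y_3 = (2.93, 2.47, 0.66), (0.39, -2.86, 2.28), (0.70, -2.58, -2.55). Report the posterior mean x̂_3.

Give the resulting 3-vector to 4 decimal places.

result = (0.4588, -1.2504, 0.0675)

after S1 (invert_se3): R=[0.3755 -0.6685 -0.6419; 0.4238 -0.4921 0.7604; -0.8243 -0.5576 0.0985], t=(0.9245, 0.5076, 0.0756)
after S2 (triangulate): (-1.2521, -0.9484, 1.4004)
after S3 (kf_track): (0.4588, -1.2504, 0.0675)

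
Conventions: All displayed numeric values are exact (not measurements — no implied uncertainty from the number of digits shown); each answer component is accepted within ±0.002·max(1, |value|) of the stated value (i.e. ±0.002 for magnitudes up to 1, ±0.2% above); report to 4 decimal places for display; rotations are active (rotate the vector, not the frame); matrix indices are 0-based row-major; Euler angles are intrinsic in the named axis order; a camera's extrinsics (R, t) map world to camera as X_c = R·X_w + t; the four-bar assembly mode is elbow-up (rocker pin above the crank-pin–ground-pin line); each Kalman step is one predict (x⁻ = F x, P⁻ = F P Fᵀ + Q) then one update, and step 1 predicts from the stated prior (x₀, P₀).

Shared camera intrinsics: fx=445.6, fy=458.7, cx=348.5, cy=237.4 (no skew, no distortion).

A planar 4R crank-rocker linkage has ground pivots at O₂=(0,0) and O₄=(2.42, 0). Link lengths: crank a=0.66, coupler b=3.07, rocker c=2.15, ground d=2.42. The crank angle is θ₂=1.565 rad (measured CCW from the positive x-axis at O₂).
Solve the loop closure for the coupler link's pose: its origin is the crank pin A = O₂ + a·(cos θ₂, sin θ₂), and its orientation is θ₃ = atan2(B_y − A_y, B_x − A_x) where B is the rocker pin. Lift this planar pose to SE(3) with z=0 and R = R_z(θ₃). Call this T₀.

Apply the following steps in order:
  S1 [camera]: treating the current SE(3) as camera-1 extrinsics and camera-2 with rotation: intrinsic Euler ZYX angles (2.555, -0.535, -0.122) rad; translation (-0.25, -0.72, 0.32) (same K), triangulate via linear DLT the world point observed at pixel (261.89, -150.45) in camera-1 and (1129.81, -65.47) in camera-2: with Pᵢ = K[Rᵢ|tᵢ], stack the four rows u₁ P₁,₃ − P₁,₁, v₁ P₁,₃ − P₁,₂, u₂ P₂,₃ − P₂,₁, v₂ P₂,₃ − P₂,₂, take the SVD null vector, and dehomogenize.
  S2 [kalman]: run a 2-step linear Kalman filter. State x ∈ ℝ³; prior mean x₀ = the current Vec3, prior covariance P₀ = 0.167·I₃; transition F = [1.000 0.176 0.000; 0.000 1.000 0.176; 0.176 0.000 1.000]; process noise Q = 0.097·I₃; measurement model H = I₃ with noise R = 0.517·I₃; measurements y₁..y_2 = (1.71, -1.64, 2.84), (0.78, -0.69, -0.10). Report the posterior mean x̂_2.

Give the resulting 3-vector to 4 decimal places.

source (fourbar_fk): coupler pose = R=[0.8776 -0.4795 0.0000; 0.4795 0.8776 0.0000; 0.0000 0.0000 1.0000], t=(0.0038, 0.6600, 0.0000)
after S1 (triangulate): (-0.8921, -1.2220, 0.9936)
after S2 (kf_track): (0.0163, -0.8188, 1.0187)

result = (0.0163, -0.8188, 1.0187)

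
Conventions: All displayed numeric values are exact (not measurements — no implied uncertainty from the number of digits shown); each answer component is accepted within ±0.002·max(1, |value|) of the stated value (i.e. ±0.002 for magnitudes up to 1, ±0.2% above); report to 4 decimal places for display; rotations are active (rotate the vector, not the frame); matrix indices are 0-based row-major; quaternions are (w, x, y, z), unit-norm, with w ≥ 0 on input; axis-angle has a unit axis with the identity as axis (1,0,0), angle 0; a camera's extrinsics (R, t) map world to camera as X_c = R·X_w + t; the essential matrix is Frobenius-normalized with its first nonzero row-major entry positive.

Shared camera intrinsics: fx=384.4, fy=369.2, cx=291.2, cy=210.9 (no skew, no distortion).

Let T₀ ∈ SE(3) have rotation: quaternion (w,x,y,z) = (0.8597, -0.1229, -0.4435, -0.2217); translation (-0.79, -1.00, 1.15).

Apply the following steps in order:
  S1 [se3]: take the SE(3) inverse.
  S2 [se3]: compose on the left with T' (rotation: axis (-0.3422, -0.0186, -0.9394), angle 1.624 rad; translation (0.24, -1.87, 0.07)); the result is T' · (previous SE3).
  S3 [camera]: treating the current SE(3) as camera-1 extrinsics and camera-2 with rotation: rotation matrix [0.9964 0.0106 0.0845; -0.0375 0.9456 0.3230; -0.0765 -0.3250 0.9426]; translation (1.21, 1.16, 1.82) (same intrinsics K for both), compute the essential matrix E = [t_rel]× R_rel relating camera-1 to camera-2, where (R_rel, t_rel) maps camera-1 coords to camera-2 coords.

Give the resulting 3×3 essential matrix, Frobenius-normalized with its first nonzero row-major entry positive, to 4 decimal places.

after S1 (invert_se3): R=[0.5083 -0.2722 0.8170; 0.4902 0.8715 -0.0147; -0.7080 0.4079 0.5764], t=(-0.8102, 1.2756, -0.8143)
after S2 (compose_se3): R=[0.2723 0.9348 0.2280; -0.7543 0.3544 -0.5526; -0.5974 -0.0215 0.8017], t=(1.1278, -1.4759, -1.3453)
after S3 (essential): [0.6045 0.2305 -0.0028; -0.1533 0.6534 0.0936; 0.3312 -0.1077 -0.0321]

matrix = [0.6045 0.2305 -0.0028; -0.1533 0.6534 0.0936; 0.3312 -0.1077 -0.0321]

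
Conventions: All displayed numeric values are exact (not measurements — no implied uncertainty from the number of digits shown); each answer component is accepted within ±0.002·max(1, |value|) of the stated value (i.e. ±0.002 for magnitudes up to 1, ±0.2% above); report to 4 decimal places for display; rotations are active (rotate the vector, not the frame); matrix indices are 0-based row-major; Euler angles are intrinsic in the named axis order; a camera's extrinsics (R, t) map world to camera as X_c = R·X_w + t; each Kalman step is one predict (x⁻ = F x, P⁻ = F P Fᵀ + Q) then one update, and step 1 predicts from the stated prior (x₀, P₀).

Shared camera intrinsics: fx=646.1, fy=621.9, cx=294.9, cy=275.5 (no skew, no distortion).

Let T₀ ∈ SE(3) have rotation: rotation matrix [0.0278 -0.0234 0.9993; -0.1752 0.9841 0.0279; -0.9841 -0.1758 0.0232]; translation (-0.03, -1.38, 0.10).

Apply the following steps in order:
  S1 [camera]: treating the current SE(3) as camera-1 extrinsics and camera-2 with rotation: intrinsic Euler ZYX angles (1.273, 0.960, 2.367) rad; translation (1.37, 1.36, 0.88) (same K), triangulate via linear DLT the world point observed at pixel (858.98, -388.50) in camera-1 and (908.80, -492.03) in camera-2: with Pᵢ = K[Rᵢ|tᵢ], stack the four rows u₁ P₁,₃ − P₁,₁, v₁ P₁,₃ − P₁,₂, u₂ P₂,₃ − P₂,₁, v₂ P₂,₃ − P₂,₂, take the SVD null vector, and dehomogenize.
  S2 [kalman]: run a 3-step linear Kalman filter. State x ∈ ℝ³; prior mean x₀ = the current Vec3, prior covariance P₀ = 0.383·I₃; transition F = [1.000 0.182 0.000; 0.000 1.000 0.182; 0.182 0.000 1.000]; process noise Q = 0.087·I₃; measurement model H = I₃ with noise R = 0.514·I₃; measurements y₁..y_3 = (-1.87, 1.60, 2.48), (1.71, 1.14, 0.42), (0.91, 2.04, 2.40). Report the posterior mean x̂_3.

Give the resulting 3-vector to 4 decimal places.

result = (0.2911, 1.6408, 1.7905)

after S1 (triangulate): (-1.6926, -1.1261, 1.8029)
after S2 (kf_track): (0.2911, 1.6408, 1.7905)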